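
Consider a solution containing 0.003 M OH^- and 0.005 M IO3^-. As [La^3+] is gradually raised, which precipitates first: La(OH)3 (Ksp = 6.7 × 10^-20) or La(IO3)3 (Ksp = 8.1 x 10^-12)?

Precipitation of each salt starts when its ion product equals its Ksp.
For La(OH)3: 6.7 × 10^-20 = (0.003)^3 × [La^3+]  ⇒  [La^3+] = 2.5 × 10^-12 M.
For La(IO3)3: 8.1 x 10^-12 = (0.005)^3 × [La^3+]  ⇒  [La^3+] = 6.5 x 10^-5 M.
The salt with the lower threshold [La^3+] precipitates first: La(OH)3.

La(OH)3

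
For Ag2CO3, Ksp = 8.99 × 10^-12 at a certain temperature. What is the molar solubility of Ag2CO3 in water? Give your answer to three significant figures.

Ag2CO3(s) <=> 2 Ag^+ + CO3^2-
Ksp = [Ag^+]^2[CO3^2-]
With molar solubility s: [Ag^+] = 2s, [CO3^2-] = s.
So Ksp = (2s)^2 × s = 4s^3
s = (8.99 × 10^-12 / 4)^(1/3) = 1.31 x 10^-4 M

s ≈ 1.31e-4 M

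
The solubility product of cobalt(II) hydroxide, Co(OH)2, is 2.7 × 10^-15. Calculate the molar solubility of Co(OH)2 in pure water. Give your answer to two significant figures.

Co(OH)2(s) <=> Co^2+ + 2 OH^-
Ksp = [Co^2+][OH^-]^2
If s mol/L of Co(OH)2 dissolves, [Co^2+] = s and [OH^-] = 2s.
So Ksp = s × (2s)^2 = 4s^3
s^3 = 2.7 × 10^-15 / 4, so s = 8.8 × 10^-6 M

s = 8.8 × 10^-6 M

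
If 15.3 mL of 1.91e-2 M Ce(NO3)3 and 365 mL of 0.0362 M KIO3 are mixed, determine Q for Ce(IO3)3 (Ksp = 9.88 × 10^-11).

Q ≈ 3.22 × 10^-8

Total volume = 15.3 + 365 = 380.3 mL.
[Ce^3+] = 1.91 x 10^-2 × (15.3/380.3) = 7.684 x 10^-4 M
[IO3^-] = 3.62 × 10^-2 × (365/380.3) = 3.474 x 10^-2 M
Ce(IO3)3(s) ⇌ Ce^3+(aq) + 3 IO3^-(aq), so Q = [Ce^3+][IO3^-]^3
Q = (7.684 x 10^-4)(3.474 × 10^-2)^3 = 3.22 × 10^-8
Q > Ksp, so Ce(IO3)3 will precipitate.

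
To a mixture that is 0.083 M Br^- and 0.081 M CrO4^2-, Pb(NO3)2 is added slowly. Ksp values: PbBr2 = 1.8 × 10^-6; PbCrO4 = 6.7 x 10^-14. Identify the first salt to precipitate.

Precipitation of each salt starts when its ion product equals its Ksp.
For PbBr2: 1.8 × 10^-6 = (0.083)^2 × [Pb^2+]  ⇒  [Pb^2+] = 2.6 × 10^-4 M.
For PbCrO4: 6.7 x 10^-14 = 0.081 × [Pb^2+]  ⇒  [Pb^2+] = 8.3 × 10^-13 M.
The salt with the lower threshold [Pb^2+] precipitates first: PbCrO4.

PbCrO4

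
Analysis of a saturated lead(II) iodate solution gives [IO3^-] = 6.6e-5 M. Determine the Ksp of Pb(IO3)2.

Pb(IO3)2(s) ⇌ Pb^2+ + 2 IO3^-
Stoichiometry gives [Pb^2+] = (1/2)[IO3^-] = 3.30 × 10^-5 M.
Ksp = [Pb^2+][IO3^-]^2
Ksp = 3.30 × 10^-5 × (6.6 × 10^-5)^2 = 1.4 × 10^-13

1.4 × 10^-13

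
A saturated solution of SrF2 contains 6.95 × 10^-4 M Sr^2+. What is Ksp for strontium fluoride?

Ksp = 1.34 × 10^-9

SrF2(s) ⇌ Sr^2+(aq) + 2 F^-(aq)
Stoichiometry gives [F^-] = (2/1)[Sr^2+] = 1.390 × 10^-3 M.
Ksp = [Sr^2+][F^-]^2
Ksp = 6.95 × 10^-4 × (1.390 × 10^-3)^2 = 1.34 x 10^-9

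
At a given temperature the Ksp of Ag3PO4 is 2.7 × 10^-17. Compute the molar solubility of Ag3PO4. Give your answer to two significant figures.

Ag3PO4(s) ⇌ 3 Ag^+ + PO4^3-
Ksp = [Ag^+]^3[PO4^3-]
For each mole of Ag3PO4 that dissolves: [Ag^+] = 3s, [PO4^3-] = s.
Ksp = (3s)^3s = 27s^4
s^4 = 2.7 × 10^-17 / 27, so s = 3.2 × 10^-5 M

3.2 x 10^-5 M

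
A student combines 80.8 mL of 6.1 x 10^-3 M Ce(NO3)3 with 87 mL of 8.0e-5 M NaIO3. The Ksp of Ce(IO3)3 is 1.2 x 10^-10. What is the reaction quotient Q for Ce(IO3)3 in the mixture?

Total volume = 80.8 + 87 = 167.8 mL.
[Ce^3+] = 6.1 × 10^-3 × (80.8/167.8) = 2.94 x 10^-3 M
[IO3^-] = 8.0 × 10^-5 × (87/167.8) = 4.15 × 10^-5 M
Ce(IO3)3(s) ⇌ Ce^3+(aq) + 3 IO3^-(aq), so Q = [Ce^3+][IO3^-]^3
Q = (2.94 × 10^-3)(4.15 × 10^-5)^3 = 2.1 × 10^-16
Q < Ksp, so no precipitate of Ce(IO3)3 forms.

Q ≈ 2.1 × 10^-16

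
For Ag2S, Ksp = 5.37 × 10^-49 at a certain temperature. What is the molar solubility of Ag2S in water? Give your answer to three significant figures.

s ≈ 5.12e-17 M

Ag2S(s) <=> 2 Ag^+(aq) + S^2-(aq)
Ksp = [Ag^+]^2[S^2-]
For each mole of Ag2S that dissolves: [Ag^+] = 2s, [S^2-] = s.
Substituting: Ksp = (2s)^2s = 4s^3
s = (5.37 × 10^-49 / 4)^(1/3) = 5.12 × 10^-17 M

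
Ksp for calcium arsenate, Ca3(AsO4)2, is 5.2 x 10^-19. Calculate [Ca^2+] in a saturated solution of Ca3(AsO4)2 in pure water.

Ca3(AsO4)2(s) <=> 3 Ca^2+ + 2 AsO4^3-
Ksp = [Ca^2+]^3[AsO4^3-]^2
For each mole of Ca3(AsO4)2 that dissolves: [Ca^2+] = 3s, [AsO4^3-] = 2s.
Ksp = (3s)^3(2s)^2 = 108s^5
s = (5.2 x 10^-19 / 108)^(1/5) = 8.64 × 10^-5 M
[Ca^2+] = 3s = 2.6 x 10^-4 M

[Ca^2+] ≈ 2.6e-4 M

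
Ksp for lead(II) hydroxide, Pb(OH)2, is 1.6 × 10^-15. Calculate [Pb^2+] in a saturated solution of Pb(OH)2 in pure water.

Pb(OH)2(s) <=> Pb^2+ + 2 OH^-
Ksp = [Pb^2+][OH^-]^2
With molar solubility s: [Pb^2+] = s, [OH^-] = 2s.
Substituting: Ksp = s(2s)^2 = 4s^3
Solving, s = (1.6 × 10^-15/4)^(1/3) = 7.37 × 10^-6 M
[Pb^2+] = s = 7.4 × 10^-6 M

[Pb^2+] ≈ 7.4 x 10^-6 M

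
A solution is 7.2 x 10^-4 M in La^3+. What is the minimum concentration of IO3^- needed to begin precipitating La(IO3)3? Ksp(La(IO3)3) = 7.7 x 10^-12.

La(IO3)3(s) ⇌ La^3+(aq) + 3 IO3^-(aq)
Ksp = [La^3+][IO3^-]^3
Precipitation begins when Q = Ksp. With [La^3+] = 7.2 x 10^-4 M:
7.7 x 10^-12 = (7.2 x 10^-4) × [IO3^-]^3
[IO3^-] = (7.7 x 10^-12 / 7.2 × 10^-4)^(1/3) = 2.2 x 10^-3 M

[IO3^-] = 2.2 × 10^-3 M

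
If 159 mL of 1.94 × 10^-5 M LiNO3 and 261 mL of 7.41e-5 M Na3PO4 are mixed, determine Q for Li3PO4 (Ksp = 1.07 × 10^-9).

Total volume = 159 + 261 = 420 mL.
[Li^+] = 1.94 x 10^-5 × (159/420) = 7.344 × 10^-6 M
[PO4^3-] = 7.41 × 10^-5 × (261/420) = 4.605 × 10^-5 M
Li3PO4(s) <=> 3 Li^+(aq) + PO4^3-(aq), so Q = [Li^+]^3[PO4^3-]
Q = (7.344 x 10^-6)^3(4.605 × 10^-5) = 1.82 x 10^-20
Q < Ksp, so no precipitate of Li3PO4 forms.

Q ≈ 1.82 × 10^-20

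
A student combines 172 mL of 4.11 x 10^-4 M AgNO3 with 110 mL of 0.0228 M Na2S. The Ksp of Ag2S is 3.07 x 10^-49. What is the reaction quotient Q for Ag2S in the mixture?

Total volume = 172 + 110 = 282 mL.
[Ag^+] = 4.11 × 10^-4 × (172/282) = 2.507 × 10^-4 M
[S^2-] = 2.28 × 10^-2 × (110/282) = 8.894 × 10^-3 M
Ag2S(s) ⇌ 2 Ag^+ + S^2-, so Q = [Ag^+]^2[S^2-]
Q = (2.507 x 10^-4)^2(8.894 × 10^-3) = 5.59 × 10^-10
Q > Ksp, so Ag2S will precipitate.

5.59 x 10^-10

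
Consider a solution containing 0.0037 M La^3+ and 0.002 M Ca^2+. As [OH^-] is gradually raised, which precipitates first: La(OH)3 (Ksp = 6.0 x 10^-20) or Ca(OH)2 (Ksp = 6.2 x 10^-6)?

Each salt begins to precipitate when Q = Ksp, i.e. when [OH^-] reaches its threshold.
For La(OH)3: 6.0 x 10^-20 = 0.0037 × [OH^-]^3  ⇒  [OH^-] = 2.5 x 10^-6 M.
For Ca(OH)2: 6.2 x 10^-6 = 0.002 × [OH^-]^2  ⇒  [OH^-] = 5.6 × 10^-2 M.
The salt with the lower threshold [OH^-] precipitates first: La(OH)3.

La(OH)3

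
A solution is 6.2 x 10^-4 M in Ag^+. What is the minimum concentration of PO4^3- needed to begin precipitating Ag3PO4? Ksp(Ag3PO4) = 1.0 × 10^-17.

[PO4^3-] = 4.2e-8 M

Ag3PO4(s) ⇌ 3 Ag^+(aq) + PO4^3-(aq)
Ksp = [Ag^+]^3[PO4^3-]
Precipitation begins when Q = Ksp. With [Ag^+] = 6.2 x 10^-4 M:
1.0 × 10^-17 = (6.2 x 10^-4)^3 × [PO4^3-]
[PO4^3-] = (1.0 × 10^-17 / 2.38 x 10^-10) = 4.2 × 10^-8 M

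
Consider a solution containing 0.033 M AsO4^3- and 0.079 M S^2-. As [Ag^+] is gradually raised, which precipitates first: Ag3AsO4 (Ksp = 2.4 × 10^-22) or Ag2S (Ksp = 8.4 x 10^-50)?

Ag2S

Each salt begins to precipitate when Q = Ksp, i.e. when [Ag^+] reaches its threshold.
For Ag3AsO4: 2.4 × 10^-22 = 0.033 × [Ag^+]^3  ⇒  [Ag^+] = 1.9 × 10^-7 M.
For Ag2S: 8.4 x 10^-50 = 0.079 × [Ag^+]^2  ⇒  [Ag^+] = 1.0 × 10^-24 M.
The salt with the lower threshold [Ag^+] precipitates first: Ag2S.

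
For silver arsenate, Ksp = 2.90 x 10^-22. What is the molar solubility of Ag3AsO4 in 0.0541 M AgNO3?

Ag3AsO4(s) ⇌ 3 Ag^+ + AsO4^3-
Ksp = [Ag^+]^3[AsO4^3-]
Let s = moles of Ag3AsO4 that dissolve per litre. [Ag^+] = 0.0541 + 3s ≈ 0.0541, [AsO4^3-] = s (common-ion effect: Ag^+ is already 0.0541 M).
Ksp ≈ (0.0541)^3 × s
s = 1.83 × 10^-18 M
Check: 3s = 5.5 x 10^-18 ≪ 0.0541, so the approximation is valid.

s = 1.83 x 10^-18 M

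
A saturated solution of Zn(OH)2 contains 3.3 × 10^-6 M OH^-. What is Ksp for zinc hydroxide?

Ksp = 1.8e-17

Zn(OH)2(s) ⇌ Zn^2+ + 2 OH^-
Stoichiometry gives [Zn^2+] = (1/2)[OH^-] = 1.65 × 10^-6 M.
Ksp = [Zn^2+][OH^-]^2
Ksp = 1.65 × 10^-6 × (3.3 × 10^-6)^2 = 1.8 x 10^-17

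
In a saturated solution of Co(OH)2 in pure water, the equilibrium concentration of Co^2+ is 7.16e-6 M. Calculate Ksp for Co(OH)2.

Co(OH)2(s) ⇌ Co^2+(aq) + 2 OH^-(aq)
Stoichiometry gives [OH^-] = (2/1)[Co^2+] = 1.432 × 10^-5 M.
Ksp = [Co^2+][OH^-]^2
Ksp = 7.16 × 10^-6 × (1.432 x 10^-5)^2 = 1.47 × 10^-15

1.47 × 10^-15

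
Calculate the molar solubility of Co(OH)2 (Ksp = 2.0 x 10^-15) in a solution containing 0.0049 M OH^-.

s ≈ 8.3e-11 M

Co(OH)2(s) ⇌ Co^2+(aq) + 2 OH^-(aq)
Ksp = [Co^2+][OH^-]^2
Let s be the molar solubility in this solution. [Co^2+] = s, [OH^-] = 0.0049 + 2s ≈ 0.0049 (Ksp is small, so little additional dissolves).
Ksp ≈ s × (0.0049)^2
s = 8.3 x 10^-11 M
Check: 2s = 1.7 × 10^-10 ≪ 0.0049, so the approximation is valid.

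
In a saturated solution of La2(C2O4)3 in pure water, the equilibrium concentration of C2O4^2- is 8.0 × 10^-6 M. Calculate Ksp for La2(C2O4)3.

La2(C2O4)3(s) ⇌ 2 La^3+(aq) + 3 C2O4^2-(aq)
Stoichiometry gives [La^3+] = (2/3)[C2O4^2-] = 5.33 × 10^-6 M.
Ksp = [La^3+]^2[C2O4^2-]^3
Ksp = (5.33 x 10^-6)^2 × (8.0 × 10^-6)^3 = 1.5 × 10^-26

Ksp = 1.5e-26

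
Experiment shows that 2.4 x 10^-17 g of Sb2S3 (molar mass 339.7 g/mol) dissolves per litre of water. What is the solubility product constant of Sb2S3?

Molar solubility s = (2.4 x 10^-17 g/L) / (339.7 g/mol) = 7.07 × 10^-20 M.
Sb2S3(s) ⇌ 2 Sb^3+(aq) + 3 S^2-(aq)
For each mole of Sb2S3 that dissolves: [Sb^3+] = 2s, [S^2-] = 3s.
Ksp = [Sb^3+]^2[S^2-]^3
So Ksp = (2s)^2 × (3s)^3 = 108s^5
Ksp = 108 × (7.07 × 10^-20)^5 = 1.9 × 10^-94

Ksp ≈ 1.9e-94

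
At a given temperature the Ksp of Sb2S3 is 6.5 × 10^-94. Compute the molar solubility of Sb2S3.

s ≈ 9.0 x 10^-20 M

Sb2S3(s) ⇌ 2 Sb^3+(aq) + 3 S^2-(aq)
Ksp = [Sb^3+]^2[S^2-]^3
Let s = molar solubility. Then [Sb^3+] = 2s and [S^2-] = 3s.
Substituting: Ksp = (2s)^2(3s)^3 = 108s^5
s^5 = 6.5 × 10^-94 / 108, so s = 9.0 x 10^-20 M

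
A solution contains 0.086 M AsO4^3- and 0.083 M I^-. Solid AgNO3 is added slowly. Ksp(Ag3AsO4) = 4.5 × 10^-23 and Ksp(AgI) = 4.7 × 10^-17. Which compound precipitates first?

AgI

Each salt begins to precipitate when Q = Ksp, i.e. when [Ag^+] reaches its threshold.
For Ag3AsO4: 4.5 × 10^-23 = 0.086 × [Ag^+]^3  ⇒  [Ag^+] = 8.1 × 10^-8 M.
For AgI: 4.7 × 10^-17 = 0.083 × [Ag^+]  ⇒  [Ag^+] = 5.7 x 10^-16 M.
The salt with the lower threshold [Ag^+] precipitates first: AgI.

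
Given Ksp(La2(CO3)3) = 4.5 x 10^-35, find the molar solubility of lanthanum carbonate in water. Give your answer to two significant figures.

La2(CO3)3(s) ⇌ 2 La^3+(aq) + 3 CO3^2-(aq)
Ksp = [La^3+]^2[CO3^2-]^3
If s mol/L of La2(CO3)3 dissolves, [La^3+] = 2s and [CO3^2-] = 3s.
Ksp = (2s)^2(3s)^3 = 108s^5
Solving, s = (4.5 x 10^-35/108)^(1/5) = 5.3 × 10^-8 M

s = 5.3e-8 M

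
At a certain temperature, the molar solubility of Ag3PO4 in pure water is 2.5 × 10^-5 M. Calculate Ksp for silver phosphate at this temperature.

1.1 x 10^-17

Ag3PO4(s) ⇌ 3 Ag^+(aq) + PO4^3-(aq)
For each mole of Ag3PO4 that dissolves: [Ag^+] = 3s, [PO4^3-] = s.
Ksp = [Ag^+]^3[PO4^3-]
Ksp = (3s)^3s = 27s^4
Ksp = 27 × (2.5 × 10^-5)^4 = 1.1 × 10^-17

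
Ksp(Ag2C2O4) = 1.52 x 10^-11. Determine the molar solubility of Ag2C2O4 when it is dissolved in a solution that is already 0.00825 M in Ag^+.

2.23 × 10^-7 M

Ag2C2O4(s) <=> 2 Ag^+(aq) + C2O4^2-(aq)
Ksp = [Ag^+]^2[C2O4^2-]
If s mol/L dissolves here, [Ag^+] = 0.00825 + 2s ≈ 0.00825, [C2O4^2-] = s (common-ion effect: Ag^+ is already 0.00825 M).
Ksp ≈ (0.00825)^2 × s
s = 2.23 × 10^-7 M
Check: 2s = 4.5 × 10^-7 ≪ 0.00825, so the approximation is valid.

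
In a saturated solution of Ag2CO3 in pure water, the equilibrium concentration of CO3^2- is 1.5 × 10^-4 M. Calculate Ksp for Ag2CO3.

Ksp ≈ 1.4 × 10^-11

Ag2CO3(s) ⇌ 2 Ag^+ + CO3^2-
Stoichiometry gives [Ag^+] = (2/1)[CO3^2-] = 3.00 × 10^-4 M.
Ksp = [Ag^+]^2[CO3^2-]
Ksp = (3.00 × 10^-4)^2 × 1.5 × 10^-4 = 1.4 × 10^-11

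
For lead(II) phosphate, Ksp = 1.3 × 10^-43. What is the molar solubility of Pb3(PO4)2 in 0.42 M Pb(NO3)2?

Pb3(PO4)2(s) <=> 3 Pb^2+ + 2 PO4^3-
Ksp = [Pb^2+]^3[PO4^3-]^2
If s mol/L dissolves here, [Pb^2+] = 0.42 + 3s ≈ 0.42, [PO4^3-] = 2s (Ksp is small, so little additional dissolves).
Ksp ≈ (0.42)^3 × (2s)^2
s = 6.6 × 10^-22 M
Check: 3s = 2.0 × 10^-21 ≪ 0.42, so the approximation is valid.

s = 6.6e-22 M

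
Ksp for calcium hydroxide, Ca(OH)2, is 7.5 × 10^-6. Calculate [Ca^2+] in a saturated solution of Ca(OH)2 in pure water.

1.2 × 10^-2 M

Ca(OH)2(s) <=> Ca^2+ + 2 OH^-
Ksp = [Ca^2+][OH^-]^2
If s mol/L of Ca(OH)2 dissolves, [Ca^2+] = s and [OH^-] = 2s.
Substituting: Ksp = s(2s)^2 = 4s^3
s^3 = 7.5 × 10^-6 / 4, so s = 1.23 × 10^-2 M
[Ca^2+] = s = 1.2 × 10^-2 M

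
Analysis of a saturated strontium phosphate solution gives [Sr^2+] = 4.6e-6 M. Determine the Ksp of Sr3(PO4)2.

Ksp ≈ 9.2 x 10^-28

Sr3(PO4)2(s) ⇌ 3 Sr^2+(aq) + 2 PO4^3-(aq)
Stoichiometry gives [PO4^3-] = (2/3)[Sr^2+] = 3.07 × 10^-6 M.
Ksp = [Sr^2+]^3[PO4^3-]^2
Ksp = (4.6 × 10^-6)^3 × (3.07 × 10^-6)^2 = 9.2 × 10^-28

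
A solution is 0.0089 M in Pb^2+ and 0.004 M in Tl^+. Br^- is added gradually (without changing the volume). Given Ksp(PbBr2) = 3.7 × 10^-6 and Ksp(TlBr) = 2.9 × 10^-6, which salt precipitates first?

Precipitation of each salt starts when its ion product equals its Ksp.
For PbBr2: 3.7 × 10^-6 = 0.0089 × [Br^-]^2  ⇒  [Br^-] = 2.0 × 10^-2 M.
For TlBr: 2.9 × 10^-6 = 0.004 × [Br^-]  ⇒  [Br^-] = 7.3 × 10^-4 M.
The salt with the lower threshold [Br^-] precipitates first: TlBr.

TlBr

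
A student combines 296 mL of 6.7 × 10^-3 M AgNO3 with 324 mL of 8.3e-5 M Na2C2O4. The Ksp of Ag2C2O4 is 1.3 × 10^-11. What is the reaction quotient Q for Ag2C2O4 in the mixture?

Total volume = 296 + 324 = 620 mL.
[Ag^+] = 6.7 × 10^-3 × (296/620) = 3.20 × 10^-3 M
[C2O4^2-] = 8.3 × 10^-5 × (324/620) = 4.34 x 10^-5 M
Ag2C2O4(s) ⇌ 2 Ag^+(aq) + C2O4^2-(aq), so Q = [Ag^+]^2[C2O4^2-]
Q = (3.20 × 10^-3)^2(4.34 × 10^-5) = 4.4 × 10^-10
Q > Ksp, so Ag2C2O4 will precipitate.

Q ≈ 4.4 × 10^-10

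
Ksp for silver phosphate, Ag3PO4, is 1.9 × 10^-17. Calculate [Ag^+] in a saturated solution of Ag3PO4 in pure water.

Ag3PO4(s) <=> 3 Ag^+ + PO4^3-
Ksp = [Ag^+]^3[PO4^3-]
Let s = molar solubility. Then [Ag^+] = 3s and [PO4^3-] = s.
So Ksp = (3s)^3 × s = 27s^4
s^4 = 1.9 × 10^-17 / 27, so s = 2.90 × 10^-5 M
[Ag^+] = 3s = 8.7 × 10^-5 M

8.7 × 10^-5 M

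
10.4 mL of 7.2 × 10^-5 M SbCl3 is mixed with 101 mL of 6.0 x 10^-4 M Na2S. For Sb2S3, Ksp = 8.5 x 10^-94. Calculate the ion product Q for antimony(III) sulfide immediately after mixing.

7.3 × 10^-21

Total volume = 10.4 + 101 = 111.4 mL.
[Sb^3+] = 7.2 x 10^-5 × (10.4/111.4) = 6.72 × 10^-6 M
[S^2-] = 6.0 × 10^-4 × (101/111.4) = 5.44 × 10^-4 M
Sb2S3(s) ⇌ 2 Sb^3+(aq) + 3 S^2-(aq), so Q = [Sb^3+]^2[S^2-]^3
Q = (6.72 × 10^-6)^2(5.44 × 10^-4)^3 = 7.3 × 10^-21
Q > Ksp, so Sb2S3 will precipitate.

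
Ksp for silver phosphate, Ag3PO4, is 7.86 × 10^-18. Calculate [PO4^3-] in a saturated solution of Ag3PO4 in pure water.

Ag3PO4(s) ⇌ 3 Ag^+(aq) + PO4^3-(aq)
Ksp = [Ag^+]^3[PO4^3-]
With molar solubility s: [Ag^+] = 3s, [PO4^3-] = s.
Ksp = (3s)^3s = 27s^4
s^4 = 7.86 × 10^-18 / 27, so s = 2.323 × 10^-5 M
[PO4^3-] = s = 2.32 x 10^-5 M

[PO4^3-] ≈ 2.32 x 10^-5 M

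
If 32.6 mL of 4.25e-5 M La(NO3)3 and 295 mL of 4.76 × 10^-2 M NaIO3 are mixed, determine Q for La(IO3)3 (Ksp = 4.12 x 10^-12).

Q = 3.33 × 10^-10

Total volume = 32.6 + 295 = 327.6 mL.
[La^3+] = 4.25 × 10^-5 × (32.6/327.6) = 4.229 x 10^-6 M
[IO3^-] = 4.76 x 10^-2 × (295/327.6) = 4.286 × 10^-2 M
La(IO3)3(s) ⇌ La^3+(aq) + 3 IO3^-(aq), so Q = [La^3+][IO3^-]^3
Q = (4.229 × 10^-6)(4.286 × 10^-2)^3 = 3.33 × 10^-10
Q > Ksp, so La(IO3)3 will precipitate.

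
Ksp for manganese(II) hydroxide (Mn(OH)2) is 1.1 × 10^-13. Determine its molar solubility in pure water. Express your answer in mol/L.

Mn(OH)2(s) ⇌ Mn^2+(aq) + 2 OH^-(aq)
Ksp = [Mn^2+][OH^-]^2
With molar solubility s: [Mn^2+] = s, [OH^-] = 2s.
So Ksp = s × (2s)^2 = 4s^3
s = (1.1 × 10^-13 / 4)^(1/3) = 3.0 x 10^-5 M

3.0 × 10^-5 M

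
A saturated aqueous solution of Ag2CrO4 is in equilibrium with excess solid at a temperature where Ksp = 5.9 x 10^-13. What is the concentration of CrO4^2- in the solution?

Ag2CrO4(s) <=> 2 Ag^+(aq) + CrO4^2-(aq)
Ksp = [Ag^+]^2[CrO4^2-]
If s mol/L of Ag2CrO4 dissolves, [Ag^+] = 2s and [CrO4^2-] = s.
Ksp = (2s)^2s = 4s^3
s = (5.9 x 10^-13 / 4)^(1/3) = 5.28 × 10^-5 M
[CrO4^2-] = s = 5.3 × 10^-5 M

5.3 × 10^-5 M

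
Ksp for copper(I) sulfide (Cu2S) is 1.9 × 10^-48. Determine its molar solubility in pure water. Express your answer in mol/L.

s ≈ 7.8 × 10^-17 M

Cu2S(s) ⇌ 2 Cu^+ + S^2-
Ksp = [Cu^+]^2[S^2-]
With molar solubility s: [Cu^+] = 2s, [S^2-] = s.
Substituting: Ksp = (2s)^2s = 4s^3
s^3 = 1.9 × 10^-48 / 4, so s = 7.8 × 10^-17 M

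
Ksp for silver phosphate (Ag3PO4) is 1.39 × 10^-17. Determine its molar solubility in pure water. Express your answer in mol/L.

s = 2.68 × 10^-5 M

Ag3PO4(s) <=> 3 Ag^+ + PO4^3-
Ksp = [Ag^+]^3[PO4^3-]
With molar solubility s: [Ag^+] = 3s, [PO4^3-] = s.
So Ksp = (3s)^3 × s = 27s^4
s = (1.39 × 10^-17 / 27)^(1/4) = 2.68 × 10^-5 M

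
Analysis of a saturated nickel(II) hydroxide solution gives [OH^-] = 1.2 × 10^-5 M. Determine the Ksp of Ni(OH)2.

8.6 x 10^-16

Ni(OH)2(s) ⇌ Ni^2+ + 2 OH^-
Stoichiometry gives [Ni^2+] = (1/2)[OH^-] = 6.00 × 10^-6 M.
Ksp = [Ni^2+][OH^-]^2
Ksp = 6.00 x 10^-6 × (1.2 x 10^-5)^2 = 8.6 x 10^-16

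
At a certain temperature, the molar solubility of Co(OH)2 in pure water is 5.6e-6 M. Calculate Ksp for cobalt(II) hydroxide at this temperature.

Co(OH)2(s) ⇌ Co^2+ + 2 OH^-
If s mol/L of Co(OH)2 dissolves, [Co^2+] = s and [OH^-] = 2s.
Ksp = [Co^2+][OH^-]^2
Ksp = s(2s)^2 = 4s^3
Ksp = 4 × (5.6 x 10^-6)^3 = 7.0 x 10^-16

Ksp ≈ 7.0 × 10^-16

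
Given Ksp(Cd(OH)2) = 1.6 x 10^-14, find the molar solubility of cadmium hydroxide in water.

s ≈ 1.6e-5 M

Cd(OH)2(s) ⇌ Cd^2+(aq) + 2 OH^-(aq)
Ksp = [Cd^2+][OH^-]^2
Let s = molar solubility. Then [Cd^2+] = s and [OH^-] = 2s.
Substituting: Ksp = s(2s)^2 = 4s^3
s^3 = 1.6 x 10^-14 / 4, so s = 1.6 x 10^-5 M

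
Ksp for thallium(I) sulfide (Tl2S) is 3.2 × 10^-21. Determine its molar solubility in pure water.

s = 9.3e-8 M

Tl2S(s) ⇌ 2 Tl^+ + S^2-
Ksp = [Tl^+]^2[S^2-]
For each mole of Tl2S that dissolves: [Tl^+] = 2s, [S^2-] = s.
Ksp = (2s)^2s = 4s^3
Solving, s = (3.2 × 10^-21/4)^(1/3) = 9.3 x 10^-8 M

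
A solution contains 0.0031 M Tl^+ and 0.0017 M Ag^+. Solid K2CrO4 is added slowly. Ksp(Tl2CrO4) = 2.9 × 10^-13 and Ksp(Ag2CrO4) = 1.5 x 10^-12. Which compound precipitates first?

Each salt begins to precipitate when Q = Ksp, i.e. when [CrO4^2-] reaches its threshold.
For Tl2CrO4: 2.9 × 10^-13 = (0.0031)^2 × [CrO4^2-]  ⇒  [CrO4^2-] = 3.0 × 10^-8 M.
For Ag2CrO4: 1.5 x 10^-12 = (0.0017)^2 × [CrO4^2-]  ⇒  [CrO4^2-] = 5.2 × 10^-7 M.
The salt with the lower threshold [CrO4^2-] precipitates first: Tl2CrO4.

Tl2CrO4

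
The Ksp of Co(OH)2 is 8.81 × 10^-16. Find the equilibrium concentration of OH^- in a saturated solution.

[OH^-] ≈ 1.21 × 10^-5 M

Co(OH)2(s) <=> Co^2+(aq) + 2 OH^-(aq)
Ksp = [Co^2+][OH^-]^2
With molar solubility s: [Co^2+] = s, [OH^-] = 2s.
Substituting: Ksp = s(2s)^2 = 4s^3
Solving, s = (8.81 × 10^-16/4)^(1/3) = 6.039 × 10^-6 M
[OH^-] = 2s = 1.21 x 10^-5 M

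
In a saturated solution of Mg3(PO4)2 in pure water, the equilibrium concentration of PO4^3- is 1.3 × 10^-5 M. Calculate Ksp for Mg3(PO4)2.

Ksp ≈ 1.3 × 10^-24

Mg3(PO4)2(s) ⇌ 3 Mg^2+ + 2 PO4^3-
Stoichiometry gives [Mg^2+] = (3/2)[PO4^3-] = 1.95 × 10^-5 M.
Ksp = [Mg^2+]^3[PO4^3-]^2
Ksp = (1.95 × 10^-5)^3 × (1.3 x 10^-5)^2 = 1.3 × 10^-24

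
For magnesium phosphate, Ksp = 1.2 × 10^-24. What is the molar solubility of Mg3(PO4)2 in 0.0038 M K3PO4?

s ≈ 1.5 × 10^-7 M

Mg3(PO4)2(s) <=> 3 Mg^2+ + 2 PO4^3-
Ksp = [Mg^2+]^3[PO4^3-]^2
Let s = moles of Mg3(PO4)2 that dissolve per litre. [Mg^2+] = 3s, [PO4^3-] = 0.0038 + 2s ≈ 0.0038 (since PO4^3- from K3PO4 dominates).
Ksp ≈ (3s)^3 × (0.0038)^2
s = 1.5 × 10^-7 M
Check: 2s = 2.9 × 10^-7 ≪ 0.0038, so the approximation is valid.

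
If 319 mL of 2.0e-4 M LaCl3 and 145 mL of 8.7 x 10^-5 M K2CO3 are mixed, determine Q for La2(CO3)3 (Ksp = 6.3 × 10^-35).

3.8 x 10^-22

Total volume = 319 + 145 = 464 mL.
[La^3+] = 2.0 × 10^-4 × (319/464) = 1.38 x 10^-4 M
[CO3^2-] = 8.7 × 10^-5 × (145/464) = 2.72 × 10^-5 M
La2(CO3)3(s) ⇌ 2 La^3+(aq) + 3 CO3^2-(aq), so Q = [La^3+]^2[CO3^2-]^3
Q = (1.38 × 10^-4)^2(2.72 x 10^-5)^3 = 3.8 × 10^-22
Q > Ksp, so La2(CO3)3 will precipitate.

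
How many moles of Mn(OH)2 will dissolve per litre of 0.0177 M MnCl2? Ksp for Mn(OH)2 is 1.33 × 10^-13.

Mn(OH)2(s) ⇌ Mn^2+(aq) + 2 OH^-(aq)
Ksp = [Mn^2+][OH^-]^2
Let s be the molar solubility in this solution. [Mn^2+] = 0.0177 + s ≈ 0.0177, [OH^-] = 2s (since Mn^2+ from MnCl2 dominates).
Ksp ≈ 0.0177 × (2s)^2
s = 1.37 × 10^-6 M
Check: s = 1.4 × 10^-6 ≪ 0.0177, so the approximation is valid.

s = 1.37e-6 M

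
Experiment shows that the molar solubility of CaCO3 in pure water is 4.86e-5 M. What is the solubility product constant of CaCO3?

CaCO3(s) ⇌ Ca^2+ + CO3^2-
Let s = molar solubility. Then [Ca^2+] = s and [CO3^2-] = s.
Ksp = [Ca^2+][CO3^2-]
Ksp = (s)(s) = s^2
With s = 4.86 x 10^-5: Ksp = 2.36 × 10^-9

2.36 × 10^-9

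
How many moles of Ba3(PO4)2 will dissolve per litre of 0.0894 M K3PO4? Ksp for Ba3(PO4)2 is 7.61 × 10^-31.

Ba3(PO4)2(s) <=> 3 Ba^2+(aq) + 2 PO4^3-(aq)
Ksp = [Ba^2+]^3[PO4^3-]^2
Let s be the molar solubility in this solution. [Ba^2+] = 3s, [PO4^3-] = 0.0894 + 2s ≈ 0.0894 (Ksp is small, so little additional dissolves).
Ksp ≈ (3s)^3 × (0.0894)^2
s = 1.52 × 10^-10 M
Check: 2s = 3.0 × 10^-10 ≪ 0.0894, so the approximation is valid.

1.52e-10 M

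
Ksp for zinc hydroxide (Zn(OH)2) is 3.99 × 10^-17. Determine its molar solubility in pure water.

Zn(OH)2(s) <=> Zn^2+(aq) + 2 OH^-(aq)
Ksp = [Zn^2+][OH^-]^2
With molar solubility s: [Zn^2+] = s, [OH^-] = 2s.
Ksp = s(2s)^2 = 4s^3
s = (3.99 × 10^-17 / 4)^(1/3) = 2.15 × 10^-6 M

2.15 × 10^-6 M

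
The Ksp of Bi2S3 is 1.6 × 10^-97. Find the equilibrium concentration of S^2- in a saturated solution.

[S^2-] ≈ 5.1 × 10^-20 M

Bi2S3(s) <=> 2 Bi^3+(aq) + 3 S^2-(aq)
Ksp = [Bi^3+]^2[S^2-]^3
Let s = molar solubility. Then [Bi^3+] = 2s and [S^2-] = 3s.
Ksp = (2s)^2(3s)^3 = 108s^5
Solving, s = (1.6 × 10^-97/108)^(1/5) = 1.71 x 10^-20 M
[S^2-] = 3s = 5.1 × 10^-20 M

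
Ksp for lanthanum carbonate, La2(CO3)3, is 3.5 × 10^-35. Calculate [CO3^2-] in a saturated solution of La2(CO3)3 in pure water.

La2(CO3)3(s) ⇌ 2 La^3+ + 3 CO3^2-
Ksp = [La^3+]^2[CO3^2-]^3
If s mol/L of La2(CO3)3 dissolves, [La^3+] = 2s and [CO3^2-] = 3s.
Ksp = (2s)^2(3s)^3 = 108s^5
s = (3.5 × 10^-35 / 108)^(1/5) = 5.04 x 10^-8 M
[CO3^2-] = 3s = 1.5 × 10^-7 M

[CO3^2-] = 1.5 × 10^-7 M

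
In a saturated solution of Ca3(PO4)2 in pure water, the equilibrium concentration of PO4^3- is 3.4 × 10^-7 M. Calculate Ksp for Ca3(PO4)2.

Ca3(PO4)2(s) <=> 3 Ca^2+(aq) + 2 PO4^3-(aq)
Stoichiometry gives [Ca^2+] = (3/2)[PO4^3-] = 5.10 x 10^-7 M.
Ksp = [Ca^2+]^3[PO4^3-]^2
Ksp = (5.10 × 10^-7)^3 × (3.4 × 10^-7)^2 = 1.5 × 10^-32

1.5 × 10^-32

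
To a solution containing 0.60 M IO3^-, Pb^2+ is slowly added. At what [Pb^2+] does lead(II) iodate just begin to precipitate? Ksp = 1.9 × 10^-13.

Pb(IO3)2(s) ⇌ Pb^2+(aq) + 2 IO3^-(aq)
Ksp = [Pb^2+][IO3^-]^2
Precipitation begins when Q = Ksp. With [IO3^-] = 0.60 M:
1.9 × 10^-13 = (0.60)^2 × [Pb^2+]
[Pb^2+] = (1.9 × 10^-13 / 3.60 x 10^-1) = 5.3 × 10^-13 M

[Pb^2+] = 5.3 × 10^-13 M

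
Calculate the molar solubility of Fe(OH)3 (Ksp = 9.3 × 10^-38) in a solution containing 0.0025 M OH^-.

Fe(OH)3(s) ⇌ Fe^3+(aq) + 3 OH^-(aq)
Ksp = [Fe^3+][OH^-]^3
Let s be the molar solubility in this solution. [Fe^3+] = s, [OH^-] = 0.0025 + 3s ≈ 0.0025 (Ksp is small, so little additional dissolves).
Ksp ≈ s × (0.0025)^3
s = 6.0 x 10^-30 M
Check: 3s = 1.8 × 10^-29 ≪ 0.0025, so the approximation is valid.

s ≈ 6.0 × 10^-30 M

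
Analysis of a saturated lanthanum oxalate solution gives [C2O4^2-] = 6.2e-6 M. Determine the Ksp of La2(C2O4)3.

Ksp = 4.1 x 10^-27

La2(C2O4)3(s) ⇌ 2 La^3+(aq) + 3 C2O4^2-(aq)
Stoichiometry gives [La^3+] = (2/3)[C2O4^2-] = 4.13 × 10^-6 M.
Ksp = [La^3+]^2[C2O4^2-]^3
Ksp = (4.13 x 10^-6)^2 × (6.2 × 10^-6)^3 = 4.1 × 10^-27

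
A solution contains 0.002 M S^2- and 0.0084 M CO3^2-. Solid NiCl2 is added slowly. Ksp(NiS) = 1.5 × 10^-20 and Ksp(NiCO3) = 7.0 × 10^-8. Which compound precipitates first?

Each salt begins to precipitate when Q = Ksp, i.e. when [Ni^2+] reaches its threshold.
For NiS: 1.5 × 10^-20 = 0.002 × [Ni^2+]  ⇒  [Ni^2+] = 7.5 x 10^-18 M.
For NiCO3: 7.0 × 10^-8 = 0.0084 × [Ni^2+]  ⇒  [Ni^2+] = 8.3 x 10^-6 M.
The salt with the lower threshold [Ni^2+] precipitates first: NiS.

NiS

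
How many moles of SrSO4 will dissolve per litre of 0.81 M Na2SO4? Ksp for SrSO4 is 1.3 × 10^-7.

SrSO4(s) ⇌ Sr^2+(aq) + SO4^2-(aq)
Ksp = [Sr^2+][SO4^2-]
Let s = moles of SrSO4 that dissolve per litre. [Sr^2+] = s, [SO4^2-] = 0.81 + s ≈ 0.81 (common-ion effect: SO4^2- is already 0.81 M).
Ksp ≈ s × 0.81
s = 1.6 × 10^-7 M
Check: s = 1.6 × 10^-7 ≪ 0.81, so the approximation is valid.

s ≈ 1.6e-7 M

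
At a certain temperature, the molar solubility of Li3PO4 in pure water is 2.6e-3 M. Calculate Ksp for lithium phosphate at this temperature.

Li3PO4(s) ⇌ 3 Li^+ + PO4^3-
Let s = molar solubility. Then [Li^+] = 3s and [PO4^3-] = s.
Ksp = [Li^+]^3[PO4^3-]
So Ksp = (3s)^3 × s = 27s^4
Ksp = 27 × (2.6 x 10^-3)^4 = 1.2 x 10^-9

1.2 × 10^-9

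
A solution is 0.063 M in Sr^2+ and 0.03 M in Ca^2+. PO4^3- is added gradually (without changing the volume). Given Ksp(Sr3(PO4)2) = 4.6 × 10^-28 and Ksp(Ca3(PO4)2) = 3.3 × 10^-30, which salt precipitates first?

Ca3(PO4)2

Each salt begins to precipitate when Q = Ksp, i.e. when [PO4^3-] reaches its threshold.
For Sr3(PO4)2: 4.6 × 10^-28 = (0.063)^3 × [PO4^3-]^2  ⇒  [PO4^3-] = 1.4 x 10^-12 M.
For Ca3(PO4)2: 3.3 × 10^-30 = (0.03)^3 × [PO4^3-]^2  ⇒  [PO4^3-] = 3.5 x 10^-13 M.
The salt with the lower threshold [PO4^3-] precipitates first: Ca3(PO4)2.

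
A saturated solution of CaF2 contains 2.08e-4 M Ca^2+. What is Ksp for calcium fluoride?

CaF2(s) <=> Ca^2+(aq) + 2 F^-(aq)
Stoichiometry gives [F^-] = (2/1)[Ca^2+] = 4.160 x 10^-4 M.
Ksp = [Ca^2+][F^-]^2
Ksp = 2.08 x 10^-4 × (4.160 × 10^-4)^2 = 3.60 x 10^-11

3.60 x 10^-11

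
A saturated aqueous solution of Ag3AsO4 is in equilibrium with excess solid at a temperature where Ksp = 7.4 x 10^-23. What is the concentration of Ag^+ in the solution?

Ag3AsO4(s) <=> 3 Ag^+(aq) + AsO4^3-(aq)
Ksp = [Ag^+]^3[AsO4^3-]
With molar solubility s: [Ag^+] = 3s, [AsO4^3-] = s.
So Ksp = (3s)^3 × s = 27s^4
s = (7.4 x 10^-23 / 27)^(1/4) = 1.29 x 10^-6 M
[Ag^+] = 3s = 3.9 x 10^-6 M

[Ag^+] = 3.9 × 10^-6 M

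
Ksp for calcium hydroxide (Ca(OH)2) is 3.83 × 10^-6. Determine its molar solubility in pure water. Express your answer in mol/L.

s ≈ 9.86e-3 M

Ca(OH)2(s) ⇌ Ca^2+(aq) + 2 OH^-(aq)
Ksp = [Ca^2+][OH^-]^2
If s mol/L of Ca(OH)2 dissolves, [Ca^2+] = s and [OH^-] = 2s.
Ksp = s(2s)^2 = 4s^3
s = (3.83 × 10^-6 / 4)^(1/3) = 9.86 x 10^-3 M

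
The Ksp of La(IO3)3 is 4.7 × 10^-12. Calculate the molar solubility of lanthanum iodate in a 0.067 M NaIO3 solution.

La(IO3)3(s) ⇌ La^3+ + 3 IO3^-
Ksp = [La^3+][IO3^-]^3
If s mol/L dissolves here, [La^3+] = s, [IO3^-] = 0.067 + 3s ≈ 0.067 (Ksp is small, so little additional dissolves).
Ksp ≈ s × (0.067)^3
s = 1.6 x 10^-8 M
Check: 3s = 4.7 × 10^-8 ≪ 0.067, so the approximation is valid.

1.6 x 10^-8 M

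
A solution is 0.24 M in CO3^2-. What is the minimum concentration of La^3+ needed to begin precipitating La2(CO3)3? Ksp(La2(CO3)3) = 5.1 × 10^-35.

6.1e-17 M

La2(CO3)3(s) ⇌ 2 La^3+ + 3 CO3^2-
Ksp = [La^3+]^2[CO3^2-]^3
Precipitation begins when Q = Ksp. With [CO3^2-] = 0.24 M:
5.1 × 10^-35 = (0.24)^3 × [La^3+]^2
[La^3+] = (5.1 × 10^-35 / 1.38 × 10^-2)^(1/2) = 6.1 × 10^-17 M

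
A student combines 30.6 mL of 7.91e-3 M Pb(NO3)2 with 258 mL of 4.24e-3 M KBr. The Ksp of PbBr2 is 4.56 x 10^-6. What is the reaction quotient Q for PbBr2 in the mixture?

Q ≈ 1.20 x 10^-8

Total volume = 30.6 + 258 = 288.6 mL.
[Pb^2+] = 7.91 x 10^-3 × (30.6/288.6) = 8.387 x 10^-4 M
[Br^-] = 4.24 × 10^-3 × (258/288.6) = 3.790 × 10^-3 M
PbBr2(s) <=> Pb^2+(aq) + 2 Br^-(aq), so Q = [Pb^2+][Br^-]^2
Q = (8.387 × 10^-4)(3.790 × 10^-3)^2 = 1.20 × 10^-8
Q < Ksp, so no precipitate of PbBr2 forms.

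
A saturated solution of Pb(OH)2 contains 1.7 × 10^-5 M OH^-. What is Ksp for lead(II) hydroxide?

Pb(OH)2(s) <=> Pb^2+ + 2 OH^-
Stoichiometry gives [Pb^2+] = (1/2)[OH^-] = 8.50 × 10^-6 M.
Ksp = [Pb^2+][OH^-]^2
Ksp = 8.50 x 10^-6 × (1.7 × 10^-5)^2 = 2.5 x 10^-15

Ksp = 2.5 × 10^-15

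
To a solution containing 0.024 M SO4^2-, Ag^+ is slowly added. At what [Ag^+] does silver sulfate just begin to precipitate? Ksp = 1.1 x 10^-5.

[Ag^+] ≈ 2.1 × 10^-2 M

Ag2SO4(s) ⇌ 2 Ag^+(aq) + SO4^2-(aq)
Ksp = [Ag^+]^2[SO4^2-]
Precipitation begins when Q = Ksp. With [SO4^2-] = 0.024 M:
1.1 x 10^-5 = (0.024) × [Ag^+]^2
[Ag^+] = (1.1 x 10^-5 / 2.4 × 10^-2)^(1/2) = 2.1 × 10^-2 M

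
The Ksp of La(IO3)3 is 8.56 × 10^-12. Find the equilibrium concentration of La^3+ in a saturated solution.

La(IO3)3(s) ⇌ La^3+(aq) + 3 IO3^-(aq)
Ksp = [La^3+][IO3^-]^3
For each mole of La(IO3)3 that dissolves: [La^3+] = s, [IO3^-] = 3s.
So Ksp = s × (3s)^3 = 27s^4
s = (8.56 × 10^-12 / 27)^(1/4) = 7.504 x 10^-4 M
[La^3+] = s = 7.50 x 10^-4 M

[La^3+] ≈ 7.50 × 10^-4 M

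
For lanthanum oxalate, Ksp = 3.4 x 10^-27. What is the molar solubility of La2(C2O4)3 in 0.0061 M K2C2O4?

s ≈ 6.1e-11 M

La2(C2O4)3(s) ⇌ 2 La^3+(aq) + 3 C2O4^2-(aq)
Ksp = [La^3+]^2[C2O4^2-]^3
Let s be the molar solubility in this solution. [La^3+] = 2s, [C2O4^2-] = 0.0061 + 3s ≈ 0.0061 (Ksp is small, so little additional dissolves).
Ksp ≈ (2s)^2 × (0.0061)^3
s = 6.1 × 10^-11 M
Check: 3s = 1.8 × 10^-10 ≪ 0.0061, so the approximation is valid.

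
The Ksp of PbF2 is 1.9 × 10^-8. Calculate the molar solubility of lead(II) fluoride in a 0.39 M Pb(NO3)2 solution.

s ≈ 1.1 × 10^-4 M

PbF2(s) <=> Pb^2+ + 2 F^-
Ksp = [Pb^2+][F^-]^2
Let s be the molar solubility in this solution. [Pb^2+] = 0.39 + s ≈ 0.39, [F^-] = 2s (Ksp is small, so little additional dissolves).
Ksp ≈ 0.39 × (2s)^2
s = 1.1 × 10^-4 M
Check: s = 1.1 × 10^-4 ≪ 0.39, so the approximation is valid.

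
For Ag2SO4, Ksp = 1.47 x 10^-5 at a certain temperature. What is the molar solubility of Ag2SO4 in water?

0.0154 M

Ag2SO4(s) <=> 2 Ag^+(aq) + SO4^2-(aq)
Ksp = [Ag^+]^2[SO4^2-]
With molar solubility s: [Ag^+] = 2s, [SO4^2-] = s.
Substituting: Ksp = (2s)^2s = 4s^3
s = (1.47 x 10^-5 / 4)^(1/3) = 1.54 × 10^-2 M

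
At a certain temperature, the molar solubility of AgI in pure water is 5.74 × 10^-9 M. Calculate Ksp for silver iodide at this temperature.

AgI(s) ⇌ Ag^+(aq) + I^-(aq)
If s mol/L of AgI dissolves, [Ag^+] = s and [I^-] = s.
Ksp = [Ag^+][I^-]
Ksp = s^2
Ksp = (5.74 × 10^-9)^2 = 3.29 × 10^-17

Ksp ≈ 3.29 x 10^-17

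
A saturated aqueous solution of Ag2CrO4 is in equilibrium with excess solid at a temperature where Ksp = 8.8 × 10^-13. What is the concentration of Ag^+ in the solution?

Ag2CrO4(s) ⇌ 2 Ag^+(aq) + CrO4^2-(aq)
Ksp = [Ag^+]^2[CrO4^2-]
Let s = molar solubility. Then [Ag^+] = 2s and [CrO4^2-] = s.
Ksp = (2s)^2s = 4s^3
s^3 = 8.8 × 10^-13 / 4, so s = 6.04 × 10^-5 M
[Ag^+] = 2s = 1.2 × 10^-4 M

[Ag^+] = 1.2 x 10^-4 M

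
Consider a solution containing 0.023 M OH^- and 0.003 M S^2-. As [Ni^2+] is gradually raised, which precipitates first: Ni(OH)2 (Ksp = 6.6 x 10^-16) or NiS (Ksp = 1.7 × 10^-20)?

NiS

Each salt begins to precipitate when Q = Ksp, i.e. when [Ni^2+] reaches its threshold.
For Ni(OH)2: 6.6 x 10^-16 = (0.023)^2 × [Ni^2+]  ⇒  [Ni^2+] = 1.2 x 10^-12 M.
For NiS: 1.7 × 10^-20 = 0.003 × [Ni^2+]  ⇒  [Ni^2+] = 5.7 × 10^-18 M.
The salt with the lower threshold [Ni^2+] precipitates first: NiS.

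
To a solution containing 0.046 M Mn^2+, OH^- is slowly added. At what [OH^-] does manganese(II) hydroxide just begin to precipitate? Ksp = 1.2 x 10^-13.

[OH^-] = 1.6 × 10^-6 M

Mn(OH)2(s) ⇌ Mn^2+(aq) + 2 OH^-(aq)
Ksp = [Mn^2+][OH^-]^2
Precipitation begins when Q = Ksp. With [Mn^2+] = 0.046 M:
1.2 x 10^-13 = (0.046) × [OH^-]^2
[OH^-] = (1.2 x 10^-13 / 4.6 × 10^-2)^(1/2) = 1.6 × 10^-6 M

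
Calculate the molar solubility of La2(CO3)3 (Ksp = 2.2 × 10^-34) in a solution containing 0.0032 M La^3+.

s = 9.3 × 10^-11 M

La2(CO3)3(s) ⇌ 2 La^3+ + 3 CO3^2-
Ksp = [La^3+]^2[CO3^2-]^3
If s mol/L dissolves here, [La^3+] = 0.0032 + 2s ≈ 0.0032, [CO3^2-] = 3s (common-ion effect: La^3+ is already 0.0032 M).
Ksp ≈ (0.0032)^2 × (3s)^3
s = 9.3 × 10^-11 M
Check: 2s = 1.9 × 10^-10 ≪ 0.0032, so the approximation is valid.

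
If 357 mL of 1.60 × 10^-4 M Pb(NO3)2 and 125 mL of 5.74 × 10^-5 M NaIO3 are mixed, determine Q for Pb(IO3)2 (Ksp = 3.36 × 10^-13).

Q = 2.63 × 10^-14

Total volume = 357 + 125 = 482 mL.
[Pb^2+] = 1.60 × 10^-4 × (357/482) = 1.185 x 10^-4 M
[IO3^-] = 5.74 × 10^-5 × (125/482) = 1.489 × 10^-5 M
Pb(IO3)2(s) ⇌ Pb^2+ + 2 IO3^-, so Q = [Pb^2+][IO3^-]^2
Q = (1.185 × 10^-4)(1.489 × 10^-5)^2 = 2.63 × 10^-14
Q < Ksp, so no precipitate of Pb(IO3)2 forms.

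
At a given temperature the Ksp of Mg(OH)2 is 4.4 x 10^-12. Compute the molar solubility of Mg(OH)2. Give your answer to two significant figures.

Mg(OH)2(s) ⇌ Mg^2+(aq) + 2 OH^-(aq)
Ksp = [Mg^2+][OH^-]^2
For each mole of Mg(OH)2 that dissolves: [Mg^2+] = s, [OH^-] = 2s.
Ksp = s(2s)^2 = 4s^3
s = (4.4 x 10^-12 / 4)^(1/3) = 1.0 × 10^-4 M

1.0e-4 M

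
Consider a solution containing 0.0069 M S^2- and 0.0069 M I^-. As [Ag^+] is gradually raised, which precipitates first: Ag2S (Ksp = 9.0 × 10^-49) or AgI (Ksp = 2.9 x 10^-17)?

Ag2S

Precipitation of each salt starts when its ion product equals its Ksp.
For Ag2S: 9.0 × 10^-49 = 0.0069 × [Ag^+]^2  ⇒  [Ag^+] = 1.1 x 10^-23 M.
For AgI: 2.9 x 10^-17 = 0.0069 × [Ag^+]  ⇒  [Ag^+] = 4.2 x 10^-15 M.
The salt with the lower threshold [Ag^+] precipitates first: Ag2S.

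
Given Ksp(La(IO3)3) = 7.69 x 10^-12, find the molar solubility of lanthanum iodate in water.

La(IO3)3(s) ⇌ La^3+ + 3 IO3^-
Ksp = [La^3+][IO3^-]^3
Let s = molar solubility. Then [La^3+] = s and [IO3^-] = 3s.
Ksp = s(3s)^3 = 27s^4
Solving, s = (7.69 x 10^-12/27)^(1/4) = 7.31 × 10^-4 M

s = 7.31e-4 M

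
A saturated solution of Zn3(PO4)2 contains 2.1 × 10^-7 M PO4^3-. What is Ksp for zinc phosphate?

Zn3(PO4)2(s) <=> 3 Zn^2+ + 2 PO4^3-
Stoichiometry gives [Zn^2+] = (3/2)[PO4^3-] = 3.15 x 10^-7 M.
Ksp = [Zn^2+]^3[PO4^3-]^2
Ksp = (3.15 x 10^-7)^3 × (2.1 × 10^-7)^2 = 1.4 x 10^-33

Ksp ≈ 1.4 x 10^-33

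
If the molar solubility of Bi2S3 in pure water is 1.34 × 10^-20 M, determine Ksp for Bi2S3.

Bi2S3(s) ⇌ 2 Bi^3+(aq) + 3 S^2-(aq)
Let s = molar solubility. Then [Bi^3+] = 2s and [S^2-] = 3s.
Ksp = [Bi^3+]^2[S^2-]^3
Substituting: Ksp = (2s)^2(3s)^3 = 108s^5
Ksp = 108 × (1.34 × 10^-20)^5 = 4.67 x 10^-98

Ksp ≈ 4.67 × 10^-98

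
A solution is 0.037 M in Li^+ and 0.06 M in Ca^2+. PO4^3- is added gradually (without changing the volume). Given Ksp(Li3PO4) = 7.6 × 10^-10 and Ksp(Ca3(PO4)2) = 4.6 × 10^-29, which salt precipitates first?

Each salt begins to precipitate when Q = Ksp, i.e. when [PO4^3-] reaches its threshold.
For Li3PO4: 7.6 × 10^-10 = (0.037)^3 × [PO4^3-]  ⇒  [PO4^3-] = 1.5 × 10^-5 M.
For Ca3(PO4)2: 4.6 × 10^-29 = (0.06)^3 × [PO4^3-]^2  ⇒  [PO4^3-] = 4.6 × 10^-13 M.
The salt with the lower threshold [PO4^3-] precipitates first: Ca3(PO4)2.

Ca3(PO4)2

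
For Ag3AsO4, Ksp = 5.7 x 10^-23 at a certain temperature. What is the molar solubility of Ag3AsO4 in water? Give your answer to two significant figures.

s ≈ 1.2 × 10^-6 M

Ag3AsO4(s) ⇌ 3 Ag^+ + AsO4^3-
Ksp = [Ag^+]^3[AsO4^3-]
Let s = molar solubility. Then [Ag^+] = 3s and [AsO4^3-] = s.
So Ksp = (3s)^3 × s = 27s^4
s = (5.7 x 10^-23 / 27)^(1/4) = 1.2 × 10^-6 M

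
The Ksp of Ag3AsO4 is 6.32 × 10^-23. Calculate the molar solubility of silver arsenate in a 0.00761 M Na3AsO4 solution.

6.75e-8 M

Ag3AsO4(s) <=> 3 Ag^+(aq) + AsO4^3-(aq)
Ksp = [Ag^+]^3[AsO4^3-]
If s mol/L dissolves here, [Ag^+] = 3s, [AsO4^3-] = 0.00761 + s ≈ 0.00761 (since AsO4^3- from Na3AsO4 dominates).
Ksp ≈ (3s)^3 × 0.00761
s = 6.75 x 10^-8 M
Check: s = 6.8 × 10^-8 ≪ 0.00761, so the approximation is valid.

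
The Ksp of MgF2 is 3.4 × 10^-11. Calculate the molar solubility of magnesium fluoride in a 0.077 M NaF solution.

s ≈ 5.7 x 10^-9 M

MgF2(s) ⇌ Mg^2+(aq) + 2 F^-(aq)
Ksp = [Mg^2+][F^-]^2
If s mol/L dissolves here, [Mg^2+] = s, [F^-] = 0.077 + 2s ≈ 0.077 (common-ion effect: F^- is already 0.077 M).
Ksp ≈ s × (0.077)^2
s = 5.7 × 10^-9 M
Check: 2s = 1.1 × 10^-8 ≪ 0.077, so the approximation is valid.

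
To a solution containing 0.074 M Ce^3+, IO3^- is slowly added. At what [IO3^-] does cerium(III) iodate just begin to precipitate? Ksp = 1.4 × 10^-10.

[IO3^-] ≈ 1.2e-3 M

Ce(IO3)3(s) <=> Ce^3+ + 3 IO3^-
Ksp = [Ce^3+][IO3^-]^3
Precipitation begins when Q = Ksp. With [Ce^3+] = 0.074 M:
1.4 × 10^-10 = (0.074) × [IO3^-]^3
[IO3^-] = (1.4 × 10^-10 / 7.4 x 10^-2)^(1/3) = 1.2 × 10^-3 M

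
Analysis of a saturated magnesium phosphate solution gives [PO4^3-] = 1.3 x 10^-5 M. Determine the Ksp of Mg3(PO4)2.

Ksp = 1.3 x 10^-24

Mg3(PO4)2(s) ⇌ 3 Mg^2+ + 2 PO4^3-
Stoichiometry gives [Mg^2+] = (3/2)[PO4^3-] = 1.95 × 10^-5 M.
Ksp = [Mg^2+]^3[PO4^3-]^2
Ksp = (1.95 x 10^-5)^3 × (1.3 x 10^-5)^2 = 1.3 × 10^-24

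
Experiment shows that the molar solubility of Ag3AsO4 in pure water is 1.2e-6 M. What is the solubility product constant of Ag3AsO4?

5.6 x 10^-23

Ag3AsO4(s) ⇌ 3 Ag^+ + AsO4^3-
Let s = molar solubility. Then [Ag^+] = 3s and [AsO4^3-] = s.
Ksp = [Ag^+]^3[AsO4^3-]
So Ksp = (3s)^3 × s = 27s^4
With s = 1.2 x 10^-6: Ksp = 5.6 × 10^-23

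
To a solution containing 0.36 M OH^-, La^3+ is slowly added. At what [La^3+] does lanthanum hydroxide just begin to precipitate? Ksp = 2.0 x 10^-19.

[La^3+] = 4.3 x 10^-18 M

La(OH)3(s) ⇌ La^3+ + 3 OH^-
Ksp = [La^3+][OH^-]^3
Precipitation begins when Q = Ksp. With [OH^-] = 0.36 M:
2.0 x 10^-19 = (0.36)^3 × [La^3+]
[La^3+] = (2.0 x 10^-19 / 4.67 × 10^-2) = 4.3 x 10^-18 M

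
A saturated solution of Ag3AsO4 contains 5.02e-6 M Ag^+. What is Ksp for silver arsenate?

2.12 × 10^-22

Ag3AsO4(s) <=> 3 Ag^+ + AsO4^3-
Stoichiometry gives [AsO4^3-] = (1/3)[Ag^+] = 1.673 × 10^-6 M.
Ksp = [Ag^+]^3[AsO4^3-]
Ksp = (5.02 × 10^-6)^3 × 1.673 × 10^-6 = 2.12 × 10^-22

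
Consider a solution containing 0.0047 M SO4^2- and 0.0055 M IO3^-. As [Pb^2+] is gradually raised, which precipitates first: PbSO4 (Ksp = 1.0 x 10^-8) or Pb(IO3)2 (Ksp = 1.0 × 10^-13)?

Pb(IO3)2

Precipitation of each salt starts when its ion product equals its Ksp.
For PbSO4: 1.0 x 10^-8 = 0.0047 × [Pb^2+]  ⇒  [Pb^2+] = 2.1 × 10^-6 M.
For Pb(IO3)2: 1.0 × 10^-13 = (0.0055)^2 × [Pb^2+]  ⇒  [Pb^2+] = 3.3 x 10^-9 M.
The salt with the lower threshold [Pb^2+] precipitates first: Pb(IO3)2.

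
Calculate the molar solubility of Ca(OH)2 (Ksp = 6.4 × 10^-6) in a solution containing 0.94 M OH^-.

Ca(OH)2(s) ⇌ Ca^2+ + 2 OH^-
Ksp = [Ca^2+][OH^-]^2
Let s be the molar solubility in this solution. [Ca^2+] = s, [OH^-] = 0.94 + 2s ≈ 0.94 (Ksp is small, so little additional dissolves).
Ksp ≈ s × (0.94)^2
s = 7.2 × 10^-6 M
Check: 2s = 1.4 × 10^-5 ≪ 0.94, so the approximation is valid.

s ≈ 7.2e-6 M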